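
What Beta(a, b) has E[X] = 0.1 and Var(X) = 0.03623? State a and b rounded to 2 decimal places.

a = 0.15, b = 1.34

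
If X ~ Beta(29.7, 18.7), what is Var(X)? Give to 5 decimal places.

0.00480

α+β = 48.4 and αβ = 555.39, so Var = αβ/[(α+β)²(α+β+1)] = 555.39/115722.464 = 0.00480.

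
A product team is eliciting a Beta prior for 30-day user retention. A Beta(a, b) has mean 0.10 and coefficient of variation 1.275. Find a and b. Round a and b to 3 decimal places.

a = 0.454, b = 4.083

Var = (CV·μ)² = (1.275×0.10)² = 0.016256.
a+b = μ(1−μ)/Var − 1 = 0.0900/0.016256 − 1 = 4.5363.
Thus a = 0.10·4.5363 = 0.454 and b = 0.90·4.5363 = 4.083.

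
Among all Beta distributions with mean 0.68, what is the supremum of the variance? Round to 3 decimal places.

For fixed mean μ the Beta variance is μ(1−μ)/(α+β+1), increasing as α+β decreases.
Its least upper bound (not attained) is μ(1−μ) = 0.68·0.32 = 0.218.

0.218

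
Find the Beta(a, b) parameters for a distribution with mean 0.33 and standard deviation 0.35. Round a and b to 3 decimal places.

First σ² = 0.1225. Setting a = μn, b = (1−μ)n with n = a+b,
μ(1−μ)/(n+1) = 0.1225 ⇒ n+1 = 0.2211/0.1225 = 1.8049 ⇒ n = 0.8049.
Hence a = 0.33×0.8049 = 0.266, b = 0.67×0.8049 = 0.539.

a = 0.266, b = 0.539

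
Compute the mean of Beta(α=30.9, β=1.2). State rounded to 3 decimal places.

E[X] = α/(α+β) = 30.9/32.1 = 0.963.

0.963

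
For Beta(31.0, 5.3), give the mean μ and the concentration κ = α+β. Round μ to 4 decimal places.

κ = α+β = 31.0+5.3 = 36.3; μ = α/κ = 31.0/36.3 = 0.8540.

μ = 0.8540, κ = 36.3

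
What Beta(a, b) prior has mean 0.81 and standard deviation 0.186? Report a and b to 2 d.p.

Variance = 0.186² = 0.034596. The moment-matching identity a+b = μ(1−μ)/Var − 1 gives
a+b = 0.1539/0.034596 − 1 = 3.4485, so a = μ·3.4485 = 2.79 and b = (1−μ)·3.4485 = 0.66.

a = 2.79, b = 0.66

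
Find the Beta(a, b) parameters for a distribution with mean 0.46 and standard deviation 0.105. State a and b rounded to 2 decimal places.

a = 9.90, b = 11.63

Variance = 0.105² = 0.011025. The moment-matching identity a+b = μ(1−μ)/Var − 1 gives
a+b = 0.2484/0.011025 − 1 = 21.5306, so a = μ·21.5306 = 9.90 and b = (1−μ)·21.5306 = 11.63.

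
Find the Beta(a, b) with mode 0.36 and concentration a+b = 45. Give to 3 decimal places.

Mode = (a−1)/(κ−2) with κ = a+b, so a−1 = 0.36·43 = 15.480.
a = 16.480; b = κ − a = 28.520.

a = 16.480, b = 28.520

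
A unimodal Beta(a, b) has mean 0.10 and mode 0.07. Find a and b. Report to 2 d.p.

With s = a+b: μ = a/s and mode = (a−1)/(s−2). Eliminating a = μs,
μs − 1 = m(s−2) ⇒ s(μ−m) = 1−2m ⇒ s = 0.86/0.03 = 28.6667.
So a = μs = 2.87, b = (1−μ)s = 25.80.

a = 2.87, b = 25.80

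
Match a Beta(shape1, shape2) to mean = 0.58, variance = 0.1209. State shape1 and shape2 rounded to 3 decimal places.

By moment matching, shape1+shape2 = μ(1−μ)/σ² − 1 = (0.58·0.42)/0.1209 − 1 = 2.0149 − 1 = 1.0149.
Since shape1/(shape1+shape2) = μ, shape1 = 0.58·1.0149 = 0.589 and shape2 = 0.42·1.0149 = 0.426.

shape1 = 0.589, shape2 = 0.426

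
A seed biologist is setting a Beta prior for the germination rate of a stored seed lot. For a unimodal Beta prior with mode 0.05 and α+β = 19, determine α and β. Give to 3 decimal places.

Since the density peak of Beta(α,β) is at (α−1)/(α+β−2),
α = 1 + 0.05(19−2) = 1.850 and β = 19 − 1.850 = 17.150.

α = 1.850, β = 17.150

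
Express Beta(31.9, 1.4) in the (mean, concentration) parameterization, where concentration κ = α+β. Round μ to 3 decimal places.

μ = 0.958, κ = 33.3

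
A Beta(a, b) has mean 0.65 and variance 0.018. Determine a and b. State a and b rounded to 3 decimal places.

By moment matching, a+b = μ(1−μ)/σ² − 1 = (0.65·0.35)/0.018 − 1 = 12.6389 − 1 = 11.6389.
Since a/(a+b) = μ, a = 0.65·11.6389 = 7.565 and b = 0.35·11.6389 = 4.074.

a = 7.565, b = 4.074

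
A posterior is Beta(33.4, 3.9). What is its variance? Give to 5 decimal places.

μ = 33.4/37.3 = 0.895442; Var = μ(1−μ)/(α+β+1) = 0.0936253/38.3 = 0.00244.

0.00244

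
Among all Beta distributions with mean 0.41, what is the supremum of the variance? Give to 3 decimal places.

0.242

For fixed mean μ the Beta variance is μ(1−μ)/(α+β+1), increasing as α+β decreases.
Its least upper bound (not attained) is μ(1−μ) = 0.41·0.59 = 0.242.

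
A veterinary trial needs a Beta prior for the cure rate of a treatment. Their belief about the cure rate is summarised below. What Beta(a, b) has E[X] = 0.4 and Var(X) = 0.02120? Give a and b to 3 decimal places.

a = 4.128, b = 6.192

By moment matching, a+b = μ(1−μ)/σ² − 1 = (0.4·0.6)/0.02120 − 1 = 11.3208 − 1 = 10.3208.
Since a/(a+b) = μ, a = 0.4·10.3208 = 4.128 and b = 0.6·10.3208 = 6.192.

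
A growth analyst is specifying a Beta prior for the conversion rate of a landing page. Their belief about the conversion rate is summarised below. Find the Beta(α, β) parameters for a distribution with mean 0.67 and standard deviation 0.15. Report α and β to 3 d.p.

α = 5.914, β = 2.913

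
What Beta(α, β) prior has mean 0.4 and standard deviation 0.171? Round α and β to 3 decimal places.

σ² = 0.171² = 0.029241.
With s = α+β, Var = μ(1−μ)/(s+1), so s+1 = (0.4×0.6)/0.029241 = 8.2077 and s = 7.2077.
α = μs = 2.883, β = (1−μ)s = 4.325.

α = 2.883, β = 4.325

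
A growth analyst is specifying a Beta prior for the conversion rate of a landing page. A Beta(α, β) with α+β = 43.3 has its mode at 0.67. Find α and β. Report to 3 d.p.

Mode = (α−1)/(κ−2) with κ = α+β, so α−1 = 0.67·41.3 = 27.671.
α = 28.671; β = κ − α = 14.629.

α = 28.671, β = 14.629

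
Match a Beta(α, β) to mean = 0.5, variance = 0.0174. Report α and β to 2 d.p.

α = 6.68, β = 6.68

By moment matching, α+β = μ(1−μ)/σ² − 1 = (0.5·0.5)/0.0174 − 1 = 14.3678 − 1 = 13.3678.
Since α/(α+β) = μ, α = 0.5·13.3678 = 6.68 and β = 0.5·13.3678 = 6.68.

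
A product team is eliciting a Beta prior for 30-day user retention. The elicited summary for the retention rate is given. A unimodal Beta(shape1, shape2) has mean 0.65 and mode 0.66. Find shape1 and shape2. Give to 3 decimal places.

Let s = shape1+shape2. Mean gives shape1 = μs = 0.65s; mode gives (shape1−1)/(s−2) = 0.66.
Substituting: 0.65s − 1 = 0.66(s−2) = 0.66s − 1.32, so -0.01s = -0.32 and s = 32.0000.
Then shape1 = 0.65×32.0000 = 20.800 and shape2 = s−shape1 = 11.200.

shape1 = 20.800, shape2 = 11.200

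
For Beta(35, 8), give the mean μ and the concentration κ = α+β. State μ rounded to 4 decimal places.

μ = 0.8140, κ = 43

κ = α+β = 35+8 = 43; μ = α/κ = 35/43 = 0.8140.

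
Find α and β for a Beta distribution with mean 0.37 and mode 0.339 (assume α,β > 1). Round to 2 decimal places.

Let s = α+β. Mean gives α = μs = 0.37s; mode gives (α−1)/(s−2) = 0.339.
Substituting: 0.37s − 1 = 0.339(s−2) = 0.339s − 0.678, so 0.031s = 0.322 and s = 10.3871.
Then α = 0.37×10.3871 = 3.84 and β = s−α = 6.54.

α = 3.84, β = 6.54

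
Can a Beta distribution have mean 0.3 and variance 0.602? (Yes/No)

No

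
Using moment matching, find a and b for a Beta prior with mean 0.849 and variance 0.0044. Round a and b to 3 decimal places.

a = 23.888, b = 4.249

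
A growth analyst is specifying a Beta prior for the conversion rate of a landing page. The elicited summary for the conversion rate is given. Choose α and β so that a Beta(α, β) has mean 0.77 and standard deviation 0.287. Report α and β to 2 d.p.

α = 0.89, β = 0.26

σ² = 0.287² = 0.082369.
With s = α+β, Var = μ(1−μ)/(s+1), so s+1 = (0.77×0.23)/0.082369 = 2.1501 and s = 1.1501.
α = μs = 0.89, β = (1−μ)s = 0.26.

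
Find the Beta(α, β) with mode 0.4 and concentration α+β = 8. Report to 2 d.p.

α = 3.40, β = 4.60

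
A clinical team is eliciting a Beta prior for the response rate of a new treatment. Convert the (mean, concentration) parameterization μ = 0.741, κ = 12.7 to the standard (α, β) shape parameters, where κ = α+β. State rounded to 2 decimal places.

Split κ in proportion μ : (1−μ): α = 0.741·12.7 = 9.41, β = 12.7 − 9.41 = 3.29.

α = 9.41, β = 3.29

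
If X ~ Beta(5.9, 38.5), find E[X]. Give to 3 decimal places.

The Beta mean is α/(α+β) = 5.9/(5.9+38.5) = 0.133.

0.133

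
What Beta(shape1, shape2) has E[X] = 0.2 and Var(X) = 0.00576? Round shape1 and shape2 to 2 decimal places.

shape1 = 5.36, shape2 = 21.42

Write ν = shape1+shape2; then shape1 = μν and Var = μ(1−μ)/(ν+1).
ν = μ(1−μ)/Var − 1 = 0.16/0.00576 − 1 = 26.7778.
shape1 = 0.2·26.7778 = 5.36, shape2 = 0.8·26.7778 = 21.42.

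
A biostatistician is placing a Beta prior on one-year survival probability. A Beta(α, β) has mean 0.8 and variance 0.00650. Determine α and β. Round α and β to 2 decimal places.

By moment matching, α+β = μ(1−μ)/σ² − 1 = (0.8·0.2)/0.00650 − 1 = 24.6154 − 1 = 23.6154.
Since α/(α+β) = μ, α = 0.8·23.6154 = 18.89 and β = 0.2·23.6154 = 4.72.

α = 18.89, β = 4.72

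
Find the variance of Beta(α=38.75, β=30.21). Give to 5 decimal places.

μ = 38.75/68.96 = 0.561920; Var = μ(1−μ)/(α+β+1) = 0.2461659/69.96 = 0.00352.

0.00352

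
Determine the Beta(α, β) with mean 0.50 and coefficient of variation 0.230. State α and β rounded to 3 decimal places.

σ = CV·μ = 0.230×0.50 = 0.11500, so σ² = 0.013225.
s+1 = μ(1−μ)/σ² = 0.2500/0.013225 = 18.9036, so s = α+β = 17.9036.
α = μs = 8.952, β = (1−μ)s = 8.952.

α = 8.952, β = 8.952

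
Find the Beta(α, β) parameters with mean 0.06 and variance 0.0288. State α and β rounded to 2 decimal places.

Let s = α+β. The Beta variance is μ(1−μ)/(s+1).
So s+1 = μ(1−μ)/σ² = (0.06×0.94)/0.0288 = 0.0564/0.0288 = 1.9583, giving s = 0.9583.
Then α = μs = 0.06×0.9583 = 0.06 and β = (1−μ)s = 0.94×0.9583 = 0.90.

α = 0.06, β = 0.90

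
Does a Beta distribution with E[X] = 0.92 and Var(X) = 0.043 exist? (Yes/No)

Yes

A Beta with mean μ has variance μ(1−μ)/(α+β+1) < μ(1−μ).
Here μ(1−μ) = 0.92×0.08 = 0.0736, and 0.043 < 0.0736.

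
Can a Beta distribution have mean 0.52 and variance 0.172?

A Beta with mean μ has variance μ(1−μ)/(α+β+1) < μ(1−μ).
Here μ(1−μ) = 0.52×0.48 = 0.2496, and 0.172 < 0.2496.

Yes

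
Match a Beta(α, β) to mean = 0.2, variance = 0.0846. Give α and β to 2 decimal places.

α = 0.18, β = 0.71

Let s = α+β. The Beta variance is μ(1−μ)/(s+1).
So s+1 = μ(1−μ)/σ² = (0.2×0.8)/0.0846 = 0.16/0.0846 = 1.8913, giving s = 0.8913.
Then α = μs = 0.2×0.8913 = 0.18 and β = (1−μ)s = 0.8×0.8913 = 0.71.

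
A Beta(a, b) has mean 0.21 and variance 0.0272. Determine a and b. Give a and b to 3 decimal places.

a = 1.071, b = 4.028

By moment matching, a+b = μ(1−μ)/σ² − 1 = (0.21·0.79)/0.0272 − 1 = 6.0993 − 1 = 5.0993.
Since a/(a+b) = μ, a = 0.21·5.0993 = 1.071 and b = 0.79·5.0993 = 4.028.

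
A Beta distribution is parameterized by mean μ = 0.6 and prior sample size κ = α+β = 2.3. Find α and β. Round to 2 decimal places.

Split κ in proportion μ : (1−μ): α = 0.6·2.3 = 1.38, β = 2.3 − 1.38 = 0.92.

α = 1.38, β = 0.92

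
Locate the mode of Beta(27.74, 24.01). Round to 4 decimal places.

0.5375

With α,β > 1, mode = (α−1)/(α+β−2) = 26.74/49.75 = 0.5375.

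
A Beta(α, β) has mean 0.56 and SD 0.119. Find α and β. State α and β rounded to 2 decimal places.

α = 9.18, β = 7.22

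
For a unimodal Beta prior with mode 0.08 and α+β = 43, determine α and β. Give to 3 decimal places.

Mode = (α−1)/(κ−2) with κ = α+β, so α−1 = 0.08·41 = 3.280.
α = 4.280; β = κ − α = 38.720.

α = 4.280, β = 38.720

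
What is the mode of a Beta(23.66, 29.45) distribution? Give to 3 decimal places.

With α,β > 1, mode = (α−1)/(α+β−2) = 22.66/51.11 = 0.443.

0.443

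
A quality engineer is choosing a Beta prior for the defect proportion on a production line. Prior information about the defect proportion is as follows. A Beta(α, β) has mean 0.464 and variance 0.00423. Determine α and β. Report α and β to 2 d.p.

By moment matching, α+β = μ(1−μ)/σ² − 1 = (0.464·0.536)/0.00423 − 1 = 58.7953 − 1 = 57.7953.
Since α/(α+β) = μ, α = 0.464·57.7953 = 26.82 and β = 0.536·57.7953 = 30.98.

α = 26.82, β = 30.98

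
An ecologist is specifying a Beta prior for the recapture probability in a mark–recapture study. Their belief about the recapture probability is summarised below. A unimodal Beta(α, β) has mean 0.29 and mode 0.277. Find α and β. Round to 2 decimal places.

With s = α+β: μ = α/s and mode = (α−1)/(s−2). Eliminating α = μs,
μs − 1 = m(s−2) ⇒ s(μ−m) = 1−2m ⇒ s = 0.446/0.013 = 34.3077.
So α = μs = 9.95, β = (1−μ)s = 24.36.

α = 9.95, β = 24.36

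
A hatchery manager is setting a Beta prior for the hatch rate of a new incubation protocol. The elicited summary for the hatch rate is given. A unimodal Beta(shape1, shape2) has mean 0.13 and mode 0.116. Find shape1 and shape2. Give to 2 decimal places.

With s = shape1+shape2: μ = shape1/s and mode = (shape1−1)/(s−2). Eliminating shape1 = μs,
μs − 1 = m(s−2) ⇒ s(μ−m) = 1−2m ⇒ s = 0.768/0.014 = 54.8571.
So shape1 = μs = 7.13, shape2 = (1−μ)s = 47.73.

shape1 = 7.13, shape2 = 47.73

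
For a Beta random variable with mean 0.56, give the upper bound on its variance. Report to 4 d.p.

For fixed mean μ the Beta variance is μ(1−μ)/(α+β+1), increasing as α+β decreases.
Its least upper bound (not attained) is μ(1−μ) = 0.56·0.44 = 0.2464.

0.2464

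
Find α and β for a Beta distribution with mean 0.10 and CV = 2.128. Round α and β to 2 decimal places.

α = 0.10, β = 0.89

σ = CV·μ = 2.128×0.10 = 0.21280, so σ² = 0.045284.
s+1 = μ(1−μ)/σ² = 0.0900/0.045284 = 1.9875, so s = α+β = 0.9875.
α = μs = 0.10, β = (1−μ)s = 0.89.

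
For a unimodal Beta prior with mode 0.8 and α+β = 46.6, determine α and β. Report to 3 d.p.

Mode = (α−1)/(κ−2) with κ = α+β, so α−1 = 0.8·44.6 = 35.680.
α = 36.680; β = κ − α = 9.920.

α = 36.680, β = 9.920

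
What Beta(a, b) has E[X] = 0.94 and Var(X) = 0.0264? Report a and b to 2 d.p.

a = 1.07, b = 0.07

Let s = a+b. The Beta variance is μ(1−μ)/(s+1).
So s+1 = μ(1−μ)/σ² = (0.94×0.06)/0.0264 = 0.0564/0.0264 = 2.1364, giving s = 1.1364.
Then a = μs = 0.94×1.1364 = 1.07 and b = (1−μ)s = 0.06×1.1364 = 0.07.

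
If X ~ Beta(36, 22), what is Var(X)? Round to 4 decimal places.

α+β = 58 and αβ = 792, so Var = αβ/[(α+β)²(α+β+1)] = 792/198476 = 0.0040.

0.0040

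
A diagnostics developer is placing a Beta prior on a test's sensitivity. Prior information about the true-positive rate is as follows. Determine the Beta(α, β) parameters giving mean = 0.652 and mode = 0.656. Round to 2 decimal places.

With s = α+β: μ = α/s and mode = (α−1)/(s−2). Eliminating α = μs,
μs − 1 = m(s−2) ⇒ s(μ−m) = 1−2m ⇒ s = -0.312/-0.004 = 78.0000.
So α = μs = 50.86, β = (1−μ)s = 27.14.

α = 50.86, β = 27.14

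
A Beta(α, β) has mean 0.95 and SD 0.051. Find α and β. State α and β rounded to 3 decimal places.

Variance = 0.051² = 0.002601. The moment-matching identity α+β = μ(1−μ)/Var − 1 gives
α+β = 0.0475/0.002601 − 1 = 17.2622, so α = μ·17.2622 = 16.399 and β = (1−μ)·17.2622 = 0.863.

α = 16.399, β = 0.863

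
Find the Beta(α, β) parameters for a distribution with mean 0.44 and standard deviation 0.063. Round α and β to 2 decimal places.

α = 26.88, β = 34.21

σ² = 0.063² = 0.003969.
With s = α+β, Var = μ(1−μ)/(s+1), so s+1 = (0.44×0.56)/0.003969 = 62.0811 and s = 61.0811.
α = μs = 26.88, β = (1−μ)s = 34.21.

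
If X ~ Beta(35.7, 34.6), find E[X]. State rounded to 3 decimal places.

0.508

The Beta mean is α/(α+β) = 35.7/(35.7+34.6) = 0.508.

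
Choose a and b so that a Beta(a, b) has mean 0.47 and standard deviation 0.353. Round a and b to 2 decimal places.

a = 0.47, b = 0.53

σ² = 0.353² = 0.124609.
With s = a+b, Var = μ(1−μ)/(s+1), so s+1 = (0.47×0.53)/0.124609 = 1.9991 and s = 0.9991.
a = μs = 0.47, b = (1−μ)s = 0.53.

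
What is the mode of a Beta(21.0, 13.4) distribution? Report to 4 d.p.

The density x^(α−1)(1−x)^(β−1) is maximised at (α−1)/(α+β−2) = 20.0/32.4 = 0.6173.

0.6173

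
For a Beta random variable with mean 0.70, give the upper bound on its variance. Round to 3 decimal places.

For fixed mean μ the Beta variance is μ(1−μ)/(α+β+1), increasing as α+β decreases.
Its least upper bound (not attained) is μ(1−μ) = 0.70·0.30 = 0.210.

0.210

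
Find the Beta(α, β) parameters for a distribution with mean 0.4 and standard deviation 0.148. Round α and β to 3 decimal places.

α = 3.983, β = 5.974

σ² = 0.148² = 0.021904.
With s = α+β, Var = μ(1−μ)/(s+1), so s+1 = (0.4×0.6)/0.021904 = 10.9569 and s = 9.9569.
α = μs = 3.983, β = (1−μ)s = 5.974.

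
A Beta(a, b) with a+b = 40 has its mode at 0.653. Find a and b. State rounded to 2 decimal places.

a = 25.81, b = 14.19

Mode = (a−1)/(κ−2) with κ = a+b, so a−1 = 0.653·38 = 24.81.
a = 25.81; b = κ − a = 14.19.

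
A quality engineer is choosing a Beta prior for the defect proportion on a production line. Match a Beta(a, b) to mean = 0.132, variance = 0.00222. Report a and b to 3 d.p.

By moment matching, a+b = μ(1−μ)/σ² − 1 = (0.132·0.868)/0.00222 − 1 = 51.6108 − 1 = 50.6108.
Since a/(a+b) = μ, a = 0.132·50.6108 = 6.681 and b = 0.868·50.6108 = 43.930.

a = 6.681, b = 43.930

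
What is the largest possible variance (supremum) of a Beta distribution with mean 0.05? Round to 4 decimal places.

0.0475

Var = μ(1−μ)/(α+β+1), which approaches μ(1−μ) as α+β → 0.
So the supremum is μ(1−μ) = 0.05×0.95 = 0.0475.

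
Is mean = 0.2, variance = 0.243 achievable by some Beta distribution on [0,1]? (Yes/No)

A Beta with mean μ has variance μ(1−μ)/(α+β+1) < μ(1−μ).
Here μ(1−μ) = 0.2×0.8 = 0.16, and 0.243 ≥ 0.16.

No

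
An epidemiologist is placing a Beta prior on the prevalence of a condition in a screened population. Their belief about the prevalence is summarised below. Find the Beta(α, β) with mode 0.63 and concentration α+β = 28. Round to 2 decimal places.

α = 17.38, β = 10.62

Mode = (α−1)/(κ−2) with κ = α+β, so α−1 = 0.63·26 = 16.38.
α = 17.38; β = κ − α = 10.62.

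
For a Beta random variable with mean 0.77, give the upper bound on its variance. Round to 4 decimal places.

0.1771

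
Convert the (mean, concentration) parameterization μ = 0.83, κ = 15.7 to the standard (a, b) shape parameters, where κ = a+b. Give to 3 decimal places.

a = 13.031, b = 2.669

a = μκ = 0.83×15.7 = 13.031 and b = (1−μ)κ = 0.17×15.7 = 2.669.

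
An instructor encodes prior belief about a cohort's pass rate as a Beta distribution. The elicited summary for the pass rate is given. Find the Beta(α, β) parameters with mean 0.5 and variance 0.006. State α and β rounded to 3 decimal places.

By moment matching, α+β = μ(1−μ)/σ² − 1 = (0.5·0.5)/0.006 − 1 = 41.6667 − 1 = 40.6667.
Since α/(α+β) = μ, α = 0.5·40.6667 = 20.333 and β = 0.5·40.6667 = 20.333.

α = 20.333, β = 20.333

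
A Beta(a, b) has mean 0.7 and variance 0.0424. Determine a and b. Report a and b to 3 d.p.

Write ν = a+b; then a = μν and Var = μ(1−μ)/(ν+1).
ν = μ(1−μ)/Var − 1 = 0.21/0.0424 − 1 = 3.9528.
a = 0.7·3.9528 = 2.767, b = 0.3·3.9528 = 1.186.

a = 2.767, b = 1.186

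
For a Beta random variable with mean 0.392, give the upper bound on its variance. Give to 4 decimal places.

Var = μ(1−μ)/(α+β+1), which approaches μ(1−μ) as α+β → 0.
So the supremum is μ(1−μ) = 0.392×0.608 = 0.2383.

0.2383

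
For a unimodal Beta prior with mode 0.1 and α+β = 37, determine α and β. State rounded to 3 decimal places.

α = 4.500, β = 32.500

Mode = (α−1)/(κ−2) with κ = α+β, so α−1 = 0.1·35 = 3.500.
α = 4.500; β = κ − α = 32.500.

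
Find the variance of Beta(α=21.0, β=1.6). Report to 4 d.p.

0.0028

μ = 21.0/22.6 = 0.929204; Var = μ(1−μ)/(α+β+1) = 0.0657843/23.6 = 0.0028.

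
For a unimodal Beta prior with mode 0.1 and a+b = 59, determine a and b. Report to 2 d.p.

Since the density peak of Beta(a,b) is at (a−1)/(a+b−2),
a = 1 + 0.1(59−2) = 6.70 and b = 59 − 6.70 = 52.30.

a = 6.70, b = 52.30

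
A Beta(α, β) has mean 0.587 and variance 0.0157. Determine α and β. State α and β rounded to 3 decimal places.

α = 8.477, β = 5.964

Write ν = α+β; then α = μν and Var = μ(1−μ)/(ν+1).
ν = μ(1−μ)/Var − 1 = 0.242431/0.0157 − 1 = 14.4415.
α = 0.587·14.4415 = 8.477, β = 0.413·14.4415 = 5.964.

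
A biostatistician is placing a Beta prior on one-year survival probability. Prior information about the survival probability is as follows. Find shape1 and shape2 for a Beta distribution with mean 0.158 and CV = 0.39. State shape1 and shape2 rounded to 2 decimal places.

Var = (CV·μ)² = (0.39×0.158)² = 0.003797.
shape1+shape2 = μ(1−μ)/Var − 1 = 0.133036/0.003797 − 1 = 34.0369.
Thus shape1 = 0.158·34.0369 = 5.38 and shape2 = 0.842·34.0369 = 28.66.

shape1 = 5.38, shape2 = 28.66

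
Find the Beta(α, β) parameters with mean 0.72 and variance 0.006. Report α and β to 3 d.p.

Write ν = α+β; then α = μν and Var = μ(1−μ)/(ν+1).
ν = μ(1−μ)/Var − 1 = 0.2016/0.006 − 1 = 32.6000.
α = 0.72·32.6000 = 23.472, β = 0.28·32.6000 = 9.128.

α = 23.472, β = 9.128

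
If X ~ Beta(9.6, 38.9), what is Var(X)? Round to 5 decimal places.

0.00321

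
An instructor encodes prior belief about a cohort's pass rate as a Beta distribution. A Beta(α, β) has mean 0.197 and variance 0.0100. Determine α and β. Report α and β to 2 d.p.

α = 2.92, β = 11.90

By moment matching, α+β = μ(1−μ)/σ² − 1 = (0.197·0.803)/0.0100 − 1 = 15.8191 − 1 = 14.8191.
Since α/(α+β) = μ, α = 0.197·14.8191 = 2.92 and β = 0.803·14.8191 = 11.90.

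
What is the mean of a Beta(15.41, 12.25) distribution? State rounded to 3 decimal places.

The Beta mean is α/(α+β) = 15.41/(15.41+12.25) = 0.557.

0.557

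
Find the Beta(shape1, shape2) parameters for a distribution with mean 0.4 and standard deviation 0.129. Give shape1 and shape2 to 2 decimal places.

σ² = 0.129² = 0.016641.
With s = shape1+shape2, Var = μ(1−μ)/(s+1), so s+1 = (0.4×0.6)/0.016641 = 14.4222 and s = 13.4222.
shape1 = μs = 5.37, shape2 = (1−μ)s = 8.05.

shape1 = 5.37, shape2 = 8.05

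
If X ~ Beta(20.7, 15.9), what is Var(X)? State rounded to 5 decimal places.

0.00653

α+β = 36.6 and αβ = 329.13, so Var = αβ/[(α+β)²(α+β+1)] = 329.13/50367.456 = 0.00653.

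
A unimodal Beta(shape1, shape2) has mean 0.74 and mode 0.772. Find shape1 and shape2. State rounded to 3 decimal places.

With s = shape1+shape2: μ = shape1/s and mode = (shape1−1)/(s−2). Eliminating shape1 = μs,
μs − 1 = m(s−2) ⇒ s(μ−m) = 1−2m ⇒ s = -0.544/-0.032 = 17.0000.
So shape1 = μs = 12.580, shape2 = (1−μ)s = 4.420.

shape1 = 12.580, shape2 = 4.420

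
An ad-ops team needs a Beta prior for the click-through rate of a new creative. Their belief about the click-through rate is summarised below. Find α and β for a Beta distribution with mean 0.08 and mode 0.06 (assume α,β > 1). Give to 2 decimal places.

Let s = α+β. Mean gives α = μs = 0.08s; mode gives (α−1)/(s−2) = 0.06.
Substituting: 0.08s − 1 = 0.06(s−2) = 0.06s − 0.12, so 0.02s = 0.88 and s = 44.0000.
Then α = 0.08×44.0000 = 3.52 and β = s−α = 40.48.

α = 3.52, β = 40.48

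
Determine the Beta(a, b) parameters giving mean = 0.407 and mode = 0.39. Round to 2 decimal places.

With s = a+b: μ = a/s and mode = (a−1)/(s−2). Eliminating a = μs,
μs − 1 = m(s−2) ⇒ s(μ−m) = 1−2m ⇒ s = 0.22/0.017 = 12.9412.
So a = μs = 5.27, b = (1−μ)s = 7.67.

a = 5.27, b = 7.67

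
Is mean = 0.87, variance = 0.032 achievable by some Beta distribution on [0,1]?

Yes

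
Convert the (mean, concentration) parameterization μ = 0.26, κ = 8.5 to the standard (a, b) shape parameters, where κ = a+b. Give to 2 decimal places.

Split κ in proportion μ : (1−μ): a = 0.26·8.5 = 2.21, b = 8.5 − 2.21 = 6.29.

a = 2.21, b = 6.29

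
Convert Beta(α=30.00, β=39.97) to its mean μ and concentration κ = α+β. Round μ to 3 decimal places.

μ = 0.429, κ = 69.97

κ = α+β = 30.00+39.97 = 69.97; μ = α/κ = 30.00/69.97 = 0.429.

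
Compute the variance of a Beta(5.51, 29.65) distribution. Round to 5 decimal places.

α+β = 35.16 and αβ = 163.3715, so Var = αβ/[(α+β)²(α+β+1)] = 163.3715/44701.917696 = 0.00365.

0.00365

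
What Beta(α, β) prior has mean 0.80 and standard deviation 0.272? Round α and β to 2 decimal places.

α = 0.93, β = 0.23

First σ² = 0.073984. Setting α = μn, β = (1−μ)n with n = α+β,
μ(1−μ)/(n+1) = 0.073984 ⇒ n+1 = 0.1600/0.073984 = 2.1626 ⇒ n = 1.1626.
Hence α = 0.80×1.1626 = 0.93, β = 0.20×1.1626 = 0.23.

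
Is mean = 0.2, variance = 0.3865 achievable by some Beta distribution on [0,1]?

No

The Beta variance bound is σ² < μ(1−μ).
Here μ(1−μ) = 0.2×0.8 = 0.16, and 0.3865 ≥ 0.16.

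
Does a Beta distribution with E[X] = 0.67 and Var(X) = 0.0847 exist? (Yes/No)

The Beta variance bound is σ² < μ(1−μ).
Here μ(1−μ) = 0.67×0.33 = 0.2211, and 0.0847 < 0.2211.

Yes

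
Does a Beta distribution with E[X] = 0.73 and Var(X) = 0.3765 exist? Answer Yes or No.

The Beta variance bound is σ² < μ(1−μ).
Here μ(1−μ) = 0.73×0.27 = 0.1971, and 0.3765 ≥ 0.1971.

No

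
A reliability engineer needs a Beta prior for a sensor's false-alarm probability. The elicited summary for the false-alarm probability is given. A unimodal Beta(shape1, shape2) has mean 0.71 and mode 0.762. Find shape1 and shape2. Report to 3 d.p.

shape1 = 7.155, shape2 = 2.922

Let s = shape1+shape2. Mean gives shape1 = μs = 0.71s; mode gives (shape1−1)/(s−2) = 0.762.
Substituting: 0.71s − 1 = 0.762(s−2) = 0.762s − 1.524, so -0.052s = -0.524 and s = 10.0769.
Then shape1 = 0.71×10.0769 = 7.155 and shape2 = s−shape1 = 2.922.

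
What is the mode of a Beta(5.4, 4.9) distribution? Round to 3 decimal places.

0.530

With α,β > 1, mode = (α−1)/(α+β−2) = 4.4/8.3 = 0.530.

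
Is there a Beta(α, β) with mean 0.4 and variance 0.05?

Yes

The Beta variance bound is σ² < μ(1−μ).
Here μ(1−μ) = 0.4×0.6 = 0.24, and 0.05 < 0.24.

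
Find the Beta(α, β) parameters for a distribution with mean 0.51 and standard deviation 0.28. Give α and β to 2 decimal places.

α = 1.12, β = 1.07

σ² = 0.28² = 0.0784.
With s = α+β, Var = μ(1−μ)/(s+1), so s+1 = (0.51×0.49)/0.0784 = 3.1875 and s = 2.1875.
α = μs = 1.12, β = (1−μ)s = 1.07.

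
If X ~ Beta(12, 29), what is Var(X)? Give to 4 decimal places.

α+β = 41 and αβ = 348, so Var = αβ/[(α+β)²(α+β+1)] = 348/70602 = 0.0049.

0.0049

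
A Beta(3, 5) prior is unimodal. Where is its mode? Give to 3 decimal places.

0.333

With α,β > 1, mode = (α−1)/(α+β−2) = 2/6 = 0.333.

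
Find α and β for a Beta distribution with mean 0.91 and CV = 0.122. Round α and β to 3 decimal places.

σ = CV·μ = 0.122×0.91 = 0.11102, so σ² = 0.012325.
s+1 = μ(1−μ)/σ² = 0.0819/0.012325 = 6.6448, so s = α+β = 5.6448.
α = μs = 5.137, β = (1−μ)s = 0.508.

α = 5.137, β = 0.508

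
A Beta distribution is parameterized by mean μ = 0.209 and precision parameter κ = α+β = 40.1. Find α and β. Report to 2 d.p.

Split κ in proportion μ : (1−μ): α = 0.209·40.1 = 8.38, β = 40.1 − 8.38 = 31.72.

α = 8.38, β = 31.72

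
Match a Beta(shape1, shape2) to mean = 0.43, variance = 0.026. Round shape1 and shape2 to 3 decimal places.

shape1 = 3.624, shape2 = 4.803

Write ν = shape1+shape2; then shape1 = μν and Var = μ(1−μ)/(ν+1).
ν = μ(1−μ)/Var − 1 = 0.2451/0.026 − 1 = 8.4269.
shape1 = 0.43·8.4269 = 3.624, shape2 = 0.57·8.4269 = 4.803.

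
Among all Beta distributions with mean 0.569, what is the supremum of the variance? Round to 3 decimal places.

0.245

For fixed mean μ the Beta variance is μ(1−μ)/(α+β+1), increasing as α+β decreases.
Its least upper bound (not attained) is μ(1−μ) = 0.569·0.431 = 0.245.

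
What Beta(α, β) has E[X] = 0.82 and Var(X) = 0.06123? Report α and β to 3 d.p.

Let s = α+β. The Beta variance is μ(1−μ)/(s+1).
So s+1 = μ(1−μ)/σ² = (0.82×0.18)/0.06123 = 0.1476/0.06123 = 2.4106, giving s = 1.4106.
Then α = μs = 0.82×1.4106 = 1.157 and β = (1−μ)s = 0.18×1.4106 = 0.254.

α = 1.157, β = 0.254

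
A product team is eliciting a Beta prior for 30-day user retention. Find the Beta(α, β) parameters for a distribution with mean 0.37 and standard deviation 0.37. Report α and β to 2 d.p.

Variance = 0.37² = 0.1369. The moment-matching identity α+β = μ(1−μ)/Var − 1 gives
α+β = 0.2331/0.1369 − 1 = 0.7027, so α = μ·0.7027 = 0.26 and β = (1−μ)·0.7027 = 0.44.

α = 0.26, β = 0.44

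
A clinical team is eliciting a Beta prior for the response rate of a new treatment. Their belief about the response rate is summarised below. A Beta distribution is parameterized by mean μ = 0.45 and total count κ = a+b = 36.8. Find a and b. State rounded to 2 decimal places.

a = 16.56, b = 20.24

Split κ in proportion μ : (1−μ): a = 0.45·36.8 = 16.56, b = 36.8 − 16.56 = 20.24.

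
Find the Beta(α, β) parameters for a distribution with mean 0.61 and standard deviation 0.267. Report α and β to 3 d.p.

First σ² = 0.071289. Setting α = μn, β = (1−μ)n with n = α+β,
μ(1−μ)/(n+1) = 0.071289 ⇒ n+1 = 0.2379/0.071289 = 3.3371 ⇒ n = 2.3371.
Hence α = 0.61×2.3371 = 1.426, β = 0.39×2.3371 = 0.911.

α = 1.426, β = 0.911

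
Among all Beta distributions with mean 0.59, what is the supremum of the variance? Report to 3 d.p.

0.242

For fixed mean μ the Beta variance is μ(1−μ)/(α+β+1), increasing as α+β decreases.
Its least upper bound (not attained) is μ(1−μ) = 0.59·0.41 = 0.242.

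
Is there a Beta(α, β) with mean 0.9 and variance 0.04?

For any Beta, Var(X) < E[X]·(1−E[X]).
Here μ(1−μ) = 0.9×0.1 = 0.09, and 0.04 < 0.09.

Yes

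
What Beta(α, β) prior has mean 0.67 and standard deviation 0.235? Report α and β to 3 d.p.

α = 2.012, β = 0.991

Variance = 0.235² = 0.055225. The moment-matching identity α+β = μ(1−μ)/Var − 1 gives
α+β = 0.2211/0.055225 − 1 = 3.0036, so α = μ·3.0036 = 2.012 and β = (1−μ)·3.0036 = 0.991.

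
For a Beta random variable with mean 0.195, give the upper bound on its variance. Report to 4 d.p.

For fixed mean μ the Beta variance is μ(1−μ)/(α+β+1), increasing as α+β decreases.
Its least upper bound (not attained) is μ(1−μ) = 0.195·0.805 = 0.1570.

0.1570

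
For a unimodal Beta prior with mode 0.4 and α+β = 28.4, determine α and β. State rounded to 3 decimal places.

α = 11.560, β = 16.840

Mode = (α−1)/(κ−2) with κ = α+β, so α−1 = 0.4·26.4 = 10.560.
α = 11.560; β = κ − α = 16.840.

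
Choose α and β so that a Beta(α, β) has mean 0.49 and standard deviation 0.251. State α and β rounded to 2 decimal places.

α = 1.45, β = 1.51

σ² = 0.251² = 0.063001.
With s = α+β, Var = μ(1−μ)/(s+1), so s+1 = (0.49×0.51)/0.063001 = 3.9666 and s = 2.9666.
α = μs = 1.45, β = (1−μ)s = 1.51.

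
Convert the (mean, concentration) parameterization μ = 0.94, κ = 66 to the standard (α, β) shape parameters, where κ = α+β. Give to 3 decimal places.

α = μκ = 0.94×66 = 62.040 and β = (1−μ)κ = 0.06×66 = 3.960.

α = 62.040, β = 3.960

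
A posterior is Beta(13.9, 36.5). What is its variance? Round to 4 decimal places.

0.0039

α+β = 50.4 and αβ = 507.35, so Var = αβ/[(α+β)²(α+β+1)] = 507.35/130564.224 = 0.0039.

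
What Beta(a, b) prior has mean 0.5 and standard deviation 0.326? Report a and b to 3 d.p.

a = 0.676, b = 0.676

Variance = 0.326² = 0.106276. The moment-matching identity a+b = μ(1−μ)/Var − 1 gives
a+b = 0.25/0.106276 − 1 = 1.3524, so a = μ·1.3524 = 0.676 and b = (1−μ)·1.3524 = 0.676.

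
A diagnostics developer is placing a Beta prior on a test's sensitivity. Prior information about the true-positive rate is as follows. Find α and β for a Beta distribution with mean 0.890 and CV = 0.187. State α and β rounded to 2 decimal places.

Var = (CV·μ)² = (0.187×0.890)² = 0.027699.
α+β = μ(1−μ)/Var − 1 = 0.097900/0.027699 − 1 = 2.5344.
Thus α = 0.890·2.5344 = 2.26 and β = 0.110·2.5344 = 0.28.

α = 2.26, β = 0.28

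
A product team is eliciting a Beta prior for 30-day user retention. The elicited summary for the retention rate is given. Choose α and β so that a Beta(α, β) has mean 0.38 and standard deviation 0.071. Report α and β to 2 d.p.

σ² = 0.071² = 0.005041.
With s = α+β, Var = μ(1−μ)/(s+1), so s+1 = (0.38×0.62)/0.005041 = 46.7368 and s = 45.7368.
α = μs = 17.38, β = (1−μ)s = 28.36.

α = 17.38, β = 28.36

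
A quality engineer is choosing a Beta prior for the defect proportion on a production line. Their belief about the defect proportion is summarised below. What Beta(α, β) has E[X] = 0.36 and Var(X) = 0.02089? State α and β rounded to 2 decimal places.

α = 3.61, β = 6.42

Write ν = α+β; then α = μν and Var = μ(1−μ)/(ν+1).
ν = μ(1−μ)/Var − 1 = 0.2304/0.02089 − 1 = 10.0292.
α = 0.36·10.0292 = 3.61, β = 0.64·10.0292 = 6.42.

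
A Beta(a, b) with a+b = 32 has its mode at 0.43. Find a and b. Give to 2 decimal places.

Mode = (a−1)/(κ−2) with κ = a+b, so a−1 = 0.43·30 = 12.90.
a = 13.90; b = κ − a = 18.10.

a = 13.90, b = 18.10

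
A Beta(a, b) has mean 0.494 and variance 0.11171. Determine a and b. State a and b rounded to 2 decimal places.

a = 0.61, b = 0.63

By moment matching, a+b = μ(1−μ)/σ² − 1 = (0.494·0.506)/0.11171 − 1 = 2.2376 − 1 = 1.2376.
Since a/(a+b) = μ, a = 0.494·1.2376 = 0.61 and b = 0.506·1.2376 = 0.63.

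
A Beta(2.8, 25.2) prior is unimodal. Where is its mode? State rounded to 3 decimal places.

0.069

With α,β > 1, mode = (α−1)/(α+β−2) = 1.8/26.0 = 0.069.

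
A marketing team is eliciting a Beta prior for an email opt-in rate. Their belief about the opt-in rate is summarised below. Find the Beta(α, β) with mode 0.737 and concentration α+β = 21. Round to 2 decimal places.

For α,β>1 the mode is (α−1)/(α+β−2), so α = mode·(κ−2)+1 = 0.737×19+1 = 15.00.
And β = (1−mode)·(κ−2)+1 = 0.263×19+1 = 6.00.

α = 15.00, β = 6.00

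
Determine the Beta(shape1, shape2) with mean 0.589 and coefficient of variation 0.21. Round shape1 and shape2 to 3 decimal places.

shape1 = 8.731, shape2 = 6.092

Var = (CV·μ)² = (0.21×0.589)² = 0.015299.
shape1+shape2 = μ(1−μ)/Var − 1 = 0.242079/0.015299 − 1 = 14.8230.
Thus shape1 = 0.589·14.8230 = 8.731 and shape2 = 0.411·14.8230 = 6.092.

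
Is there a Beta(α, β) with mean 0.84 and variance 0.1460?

No

A Beta with mean μ has variance μ(1−μ)/(α+β+1) < μ(1−μ).
Here μ(1−μ) = 0.84×0.16 = 0.1344, and 0.1460 ≥ 0.1344.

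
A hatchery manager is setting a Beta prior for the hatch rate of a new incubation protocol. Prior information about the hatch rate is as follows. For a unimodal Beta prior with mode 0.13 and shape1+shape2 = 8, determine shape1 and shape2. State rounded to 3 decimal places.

shape1 = 1.780, shape2 = 6.220

Mode = (shape1−1)/(κ−2) with κ = shape1+shape2, so shape1−1 = 0.13·6 = 0.780.
shape1 = 1.780; shape2 = κ − shape1 = 6.220.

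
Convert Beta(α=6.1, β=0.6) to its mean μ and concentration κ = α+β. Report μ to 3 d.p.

μ = 0.910, κ = 6.7

κ = α+β = 6.1+0.6 = 6.7; μ = α/κ = 6.1/6.7 = 0.910.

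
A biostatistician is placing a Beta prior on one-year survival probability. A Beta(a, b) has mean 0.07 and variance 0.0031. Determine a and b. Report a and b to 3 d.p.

a = 1.400, b = 18.600

By moment matching, a+b = μ(1−μ)/σ² − 1 = (0.07·0.93)/0.0031 − 1 = 21.0000 − 1 = 20.0000.
Since a/(a+b) = μ, a = 0.07·20.0000 = 1.400 and b = 0.93·20.0000 = 18.600.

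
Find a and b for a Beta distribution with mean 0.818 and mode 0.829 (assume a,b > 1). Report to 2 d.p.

a = 48.93, b = 10.89

Let s = a+b. Mean gives a = μs = 0.818s; mode gives (a−1)/(s−2) = 0.829.
Substituting: 0.818s − 1 = 0.829(s−2) = 0.829s − 1.658, so -0.011s = -0.658 and s = 59.8182.
Then a = 0.818×59.8182 = 48.93 and b = s−a = 10.89.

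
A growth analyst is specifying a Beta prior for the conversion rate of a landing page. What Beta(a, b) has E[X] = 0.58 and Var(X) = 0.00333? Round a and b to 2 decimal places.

a = 41.85, b = 30.30

Let s = a+b. The Beta variance is μ(1−μ)/(s+1).
So s+1 = μ(1−μ)/σ² = (0.58×0.42)/0.00333 = 0.2436/0.00333 = 73.1532, giving s = 72.1532.
Then a = μs = 0.58×72.1532 = 41.85 and b = (1−μ)s = 0.42×72.1532 = 30.30.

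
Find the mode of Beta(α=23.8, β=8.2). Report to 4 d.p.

0.7600

With α,β > 1, mode = (α−1)/(α+β−2) = 22.8/30.0 = 0.7600.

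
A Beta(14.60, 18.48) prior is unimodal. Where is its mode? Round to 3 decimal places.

0.438

With α,β > 1, mode = (α−1)/(α+β−2) = 13.60/31.08 = 0.438.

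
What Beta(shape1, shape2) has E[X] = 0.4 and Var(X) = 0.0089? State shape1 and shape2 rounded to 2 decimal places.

Write ν = shape1+shape2; then shape1 = μν and Var = μ(1−μ)/(ν+1).
ν = μ(1−μ)/Var − 1 = 0.24/0.0089 − 1 = 25.9663.
shape1 = 0.4·25.9663 = 10.39, shape2 = 0.6·25.9663 = 15.58.

shape1 = 10.39, shape2 = 15.58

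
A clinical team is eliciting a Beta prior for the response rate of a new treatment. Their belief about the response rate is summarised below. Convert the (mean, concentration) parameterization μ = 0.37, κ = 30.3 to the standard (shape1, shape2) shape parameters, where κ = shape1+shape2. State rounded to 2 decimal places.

Split κ in proportion μ : (1−μ): shape1 = 0.37·30.3 = 11.21, shape2 = 30.3 − 11.21 = 19.09.

shape1 = 11.21, shape2 = 19.09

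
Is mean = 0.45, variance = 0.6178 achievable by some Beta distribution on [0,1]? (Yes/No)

No

A Beta with mean μ has variance μ(1−μ)/(α+β+1) < μ(1−μ).
Here μ(1−μ) = 0.45×0.55 = 0.2475, and 0.6178 ≥ 0.2475.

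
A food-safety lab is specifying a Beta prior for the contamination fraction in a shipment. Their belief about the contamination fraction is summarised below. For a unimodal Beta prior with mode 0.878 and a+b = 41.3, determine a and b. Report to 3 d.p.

a = 35.505, b = 5.795

For a,b>1 the mode is (a−1)/(a+b−2), so a = mode·(κ−2)+1 = 0.878×39.3+1 = 35.505.
And b = (1−mode)·(κ−2)+1 = 0.122×39.3+1 = 5.795.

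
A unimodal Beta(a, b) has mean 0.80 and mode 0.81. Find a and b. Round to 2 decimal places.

With s = a+b: μ = a/s and mode = (a−1)/(s−2). Eliminating a = μs,
μs − 1 = m(s−2) ⇒ s(μ−m) = 1−2m ⇒ s = -0.62/-0.01 = 62.0000.
So a = μs = 49.60, b = (1−μ)s = 12.40.

a = 49.60, b = 12.40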